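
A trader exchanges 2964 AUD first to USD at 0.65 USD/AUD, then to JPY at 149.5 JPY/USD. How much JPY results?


Step 1: 2964 AUD × 0.65 = 1926.60 USD
Step 2: 1926.60 USD × 149.5 = 288026.70 JPY
Implied rate AUD→JPY = 0.65 × 149.5 = 97.1750
= 288026.70 JPY

288026.70 JPY


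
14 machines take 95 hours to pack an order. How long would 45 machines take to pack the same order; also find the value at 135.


Inverse proportion: x × y = constant
k = 14 × 95 = 1330
At x=45: k/45 = 29.56
At x=135: k/135 = 9.85
= 29.56 and 9.85

29.56 and 9.85


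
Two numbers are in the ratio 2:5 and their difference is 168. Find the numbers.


Let A = 2k, B = 5k.
5k - 2k = 168
3k = 168 → k = 168/3 = 56
A = 2×56 = 112, B = 5×56 = 280
= A = 112, B = 280

A = 112, B = 280


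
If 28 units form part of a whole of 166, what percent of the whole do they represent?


Percentage = (part / whole) × 100
= (28 / 166) × 100
≈ 16.87%

16.87%


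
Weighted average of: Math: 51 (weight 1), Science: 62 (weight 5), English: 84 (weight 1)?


Numerator = 51×1 + 62×5 + 84×1
= 51 + 310 + 84
= 445
Total weight = 7
Weighted avg = 445/7
= 63.57

63.57


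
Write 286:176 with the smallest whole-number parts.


GCD(286, 176) = 22
286/22 : 176/22
= 13:8

13:8


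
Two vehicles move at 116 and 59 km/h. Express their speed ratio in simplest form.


Ratio = 116:59
GCD = 1
Simplified = 116:59
Time ratio (same distance) = 59:116
Speed ratio = 116:59

116:59


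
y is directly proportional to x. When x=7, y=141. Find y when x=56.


Direct proportion: y/x = constant
k = 141/7 ≈ 20.1429
y₂ = k × 56 = 141 × 56 / 7 = 7896/7
= 1128.00

1128.00


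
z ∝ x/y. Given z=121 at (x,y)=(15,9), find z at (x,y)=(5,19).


z = k·x/y
Solve for k using the known point: k = z·y/x = 121×9/15 = 1089/15 = 72.6000
Now evaluate at x=5, y=19:
z = k × 5 / 19 = (1089 × 5) / (15 × 19) = 5445/285
≈ 19.1053

19.1053


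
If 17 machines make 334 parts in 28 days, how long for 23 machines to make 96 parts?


Days ∝ work / workers, so d₂ = d₁ × (m₁/m₂) × (w₂/w₁)
Workers factor (inverse): 17/23 ≈ 0.7391
Work factor (direct): 96/334 ≈ 0.2874
d₂ = 28 × 17/23 × 96/334 = (28 × 17 × 96) / (23 × 334) = 45696/7682
≈ 5.95 days

5.95 days


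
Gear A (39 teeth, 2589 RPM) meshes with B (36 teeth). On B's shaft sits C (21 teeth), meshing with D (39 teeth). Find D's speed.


Stage 1: RPM_B = RPM_A × t_A/t_B = 2589 × 39/36 = 100971/36 = 2804.75
B and C share a shaft → RPM_C = RPM_B
Stage 2: RPM_D = RPM_C × t_C/t_D = RPM_A × (t_A×t_C)/(t_B×t_D)
Overall ratio = (39×21)/(36×39) = 819/1404
RPM_D = 2589 × 819/1404 = 2120391/1404
= 1510.25 RPM

1510.25 RPM


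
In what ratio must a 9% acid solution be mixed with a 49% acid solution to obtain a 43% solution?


Let x parts of 9% mix with y parts of 49%.
9x + 49y = 43(x + y)
9x + 49y = 43x + 43y
x(9 - 43) = y(43 - 49)
x/y = (49 - 43)/(43 - 9) = 6/34
Simplify: 3:17
= 3:17

3:17


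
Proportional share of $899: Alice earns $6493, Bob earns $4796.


Total income = 6493 + 4796 = $11289
Alice: $899 × 6493/11289 = $517.07
Bob: $899 × 4796/11289 = $381.93
= Alice: $517.07, Bob: $381.93

Alice: $517.07, Bob: $381.93


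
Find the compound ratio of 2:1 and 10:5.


Compound ratio = (2×10) : (1×5)
= 20:5
GCD = 5
= 4:1

4:1


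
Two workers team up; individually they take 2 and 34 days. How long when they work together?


Rate of A = 1/2 per day
Rate of B = 1/34 per day
Combined rate = 1/2 + 1/34 = 36/68 ≈ 0.5294 per day
Days = 1 / combined rate = 68/36
≈ 1.89 days

1.89 days


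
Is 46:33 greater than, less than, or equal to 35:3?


46/33 = 1.3939
35/3 = 11.6667
1.3939 < 11.6667, so 46:33 is less
= less than

less than


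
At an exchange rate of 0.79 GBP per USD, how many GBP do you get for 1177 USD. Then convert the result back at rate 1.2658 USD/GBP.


Amount × rate = 1177 × 0.79 = 929.83 GBP
Round-trip: 929.83 × 1.2658 = 1176.98 USD
= 929.83 GBP, then 1176.98 USD

929.83 GBP, then 1176.98 USD


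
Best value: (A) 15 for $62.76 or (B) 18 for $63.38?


Deal A: $62.76/15 = $4.1840/unit
Deal B: $63.38/18 = $3.5211/unit
B is cheaper per unit
= Deal B

Deal B


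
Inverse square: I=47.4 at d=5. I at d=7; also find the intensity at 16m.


I₁d₁² = I₂d₂²
I at 7m = 47.4 × (5/7)² = 47.4 × 25/49 = 1185/49 ≈ 24.1837
I at 16m = 47.4 × (5/16)² = 47.4 × 25/256 = 1185/256 ≈ 4.6289
= 24.1837 and 4.6289

24.1837 and 4.6289


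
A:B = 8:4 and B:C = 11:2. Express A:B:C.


Match B: multiply A:B by 11 → 88:44
Multiply B:C by 4 → 44:8
Combined: 88:44:8
GCD = 4
= 22:11:2

22:11:2


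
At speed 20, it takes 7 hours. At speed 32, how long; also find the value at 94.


Inverse proportion: x × y = constant
k = 20 × 7 = 140
At x=32: k/32 = 4.38
At x=94: k/94 = 1.49
= 4.38 and 1.49

4.38 and 1.49


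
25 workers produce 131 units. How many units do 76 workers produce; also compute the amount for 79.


Direct proportion: y/x = constant
k = 131/25 = 5.2400
y at x=76: k × 76 = 131 × 76 / 25 = 9956/25 = 398.24
y at x=79: k × 79 = 131 × 79 / 25 = 10349/25 = 413.96
= 398.24 and 413.96

398.24 and 413.96


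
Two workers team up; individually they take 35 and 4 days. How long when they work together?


Rate of A = 1/35 per day
Rate of B = 1/4 per day
Combined rate = 1/35 + 1/4 = 39/140 ≈ 0.2786 per day
Days = 1 / combined rate = 140/39
≈ 3.59 days

3.59 days


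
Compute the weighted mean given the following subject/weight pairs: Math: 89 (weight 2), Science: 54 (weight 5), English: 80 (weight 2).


Numerator = 89×2 + 54×5 + 80×2
= 178 + 270 + 160
= 608
Total weight = 9
Weighted avg = 608/9
= 67.56

67.56


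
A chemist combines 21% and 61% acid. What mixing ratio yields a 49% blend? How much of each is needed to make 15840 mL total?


Let x parts of 21% mix with y parts of 61%.
21x + 61y = 49(x + y)
21x + 61y = 49x + 49y
x(21 - 49) = y(49 - 61)
x/y = (61 - 49)/(49 - 21) = 12/28
Simplify: 3:7
Total parts = 10; one part = 15840/10 = 1584.00 mL
21% solution: 3×1584.00 = 4752.00 mL
61% solution: 7×1584.00 = 11088.00 mL
= ratio 3:7; 4752.00 mL and 11088.00 mL

ratio 3:7; 4752.00 mL and 11088.00 mL


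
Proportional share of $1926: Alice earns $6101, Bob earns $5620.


Total income = 6101 + 5620 = $11721
Alice: $1926 × 6101/11721 = $1002.52
Bob: $1926 × 5620/11721 = $923.48
= Alice: $1002.52, Bob: $923.48

Alice: $1002.52, Bob: $923.48


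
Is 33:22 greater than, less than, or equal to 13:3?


33/22 = 1.5000
13/3 = 4.3333
1.5000 < 4.3333, so 33:22 is less
= less than

less than


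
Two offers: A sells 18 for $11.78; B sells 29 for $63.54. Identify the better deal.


Deal A: $11.78/18 = $0.6544/unit
Deal B: $63.54/29 = $2.1910/unit
A is cheaper per unit
= Deal A

Deal A


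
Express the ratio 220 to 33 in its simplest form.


GCD(220, 33) = 11
220/11 : 33/11
= 20:3

20:3


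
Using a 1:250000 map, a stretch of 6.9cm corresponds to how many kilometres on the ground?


Real distance = map distance × scale
= 6.9cm × 250000
= 1725000 cm = 17250.0 m
= 17.250 km

17.250 km


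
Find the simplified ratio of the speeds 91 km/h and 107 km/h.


Ratio = 91:107
GCD = 1
Simplified = 91:107
Time ratio (same distance) = 107:91
Speed ratio = 91:107

91:107


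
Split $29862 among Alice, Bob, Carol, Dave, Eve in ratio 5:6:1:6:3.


Total parts = 5 + 6 + 1 + 6 + 3 = 21
Alice: 29862 × 5/21 = 7110.00
Bob: 29862 × 6/21 = 8532.00
Carol: 29862 × 1/21 = 1422.00
Dave: 29862 × 6/21 = 8532.00
Eve: 29862 × 3/21 = 4266.00
= Alice: $7110.00, Bob: $8532.00, Carol: $1422.00, Dave: $8532.00, Eve: $4266.00

Alice: $7110.00, Bob: $8532.00, Carol: $1422.00, Dave: $8532.00, Eve: $4266.00


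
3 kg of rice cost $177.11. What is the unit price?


Unit rate = total / quantity
= 177.11 / 3
= $59.04 per unit

$59.04 per unit


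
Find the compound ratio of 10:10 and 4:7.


Compound ratio = (10×4) : (10×7)
= 40:70
GCD = 10
= 4:7

4:7


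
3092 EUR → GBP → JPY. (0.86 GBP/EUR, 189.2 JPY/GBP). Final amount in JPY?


Step 1: 3092 EUR × 0.86 = 2659.12 GBP
Step 2: 2659.12 GBP × 189.2 = 503105.50 JPY
Implied rate EUR→JPY = 0.86 × 189.2 = 162.7120
= 503105.50 JPY

503105.50 JPY


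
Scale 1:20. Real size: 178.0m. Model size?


Model size = real / scale
= 178.0 / 20
= 8.9000 m

8.9000 m


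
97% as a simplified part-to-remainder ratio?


97% means 97 parts out of 100; remainder = 3
Part : remainder = 97:3
GCD = 1
= 97:3

97:3


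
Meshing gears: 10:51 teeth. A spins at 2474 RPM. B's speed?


Gear ratio = 10:51 = 10:51
RPM_B = RPM_A × (teeth_A / teeth_B)
= 2474 × (10/51)
= 485.1 RPM

485.1 RPM


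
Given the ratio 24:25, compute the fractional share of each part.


Total parts = 24 + 25 = 49
First part: 24/49 = 24/49
Second part: 25/49 = 25/49
= 24/49 and 25/49

24/49 and 25/49


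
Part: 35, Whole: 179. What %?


Percentage = (part / whole) × 100
= (35 / 179) × 100
≈ 19.55%

19.55%


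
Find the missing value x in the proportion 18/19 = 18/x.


Cross multiply: 18 × x = 19 × 18
18x = 342
x = 342 / 18
= 19.00

19.00


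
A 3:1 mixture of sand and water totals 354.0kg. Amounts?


Total parts = 3 + 1 = 4
sand: 354.0 × 3/4 = 265.5kg
water: 354.0 × 1/4 = 88.5kg
= 265.5kg and 88.5kg

265.5kg and 88.5kg


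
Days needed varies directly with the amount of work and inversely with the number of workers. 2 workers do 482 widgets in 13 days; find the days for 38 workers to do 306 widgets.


Days ∝ work / workers, so d₂ = d₁ × (m₁/m₂) × (w₂/w₁)
Workers factor (inverse): 2/38 ≈ 0.0526
Work factor (direct): 306/482 ≈ 0.6349
d₂ = 13 × 2/38 × 306/482 = (13 × 2 × 306) / (38 × 482) = 7956/18316
≈ 0.43 days

0.43 days


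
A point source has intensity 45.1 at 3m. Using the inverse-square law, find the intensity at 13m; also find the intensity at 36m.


I₁d₁² = I₂d₂²
I at 13m = 45.1 × (3/13)² = 45.1 × 9/169 = 405.9/169 ≈ 2.4018
I at 36m = 45.1 × (3/36)² = 45.1 × 9/1296 = 405.9/1296 ≈ 0.3132
= 2.4018 and 0.3132

2.4018 and 0.3132


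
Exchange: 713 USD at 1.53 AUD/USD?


Amount × rate = 713 × 1.53
= 1090.89 AUD

1090.89 AUD


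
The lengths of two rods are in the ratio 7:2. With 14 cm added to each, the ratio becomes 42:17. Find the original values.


Let A = 7k, B = 2k.
(7k + 14) / (2k + 14) = 42/17
Cross-multiply: 17(7k + 14) = 42(2k + 14)
119k + 238 = 84k + 588
119k - 84k = 588 - 238
35k = 350
k = 350/35 = 10
A = 7×10 = 70, B = 2×10 = 20
= A = 70, B = 20

A = 70, B = 20


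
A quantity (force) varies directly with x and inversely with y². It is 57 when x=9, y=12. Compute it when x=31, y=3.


z = k·x/y²
Solve for k using the known point: k = z·y²/x = 57×144/9 = 8208/9 = 912.0000
Now evaluate at x=31, y=3:
z = k × 31 / 9 = (8208 × 31) / (9 × 9) = 254448/81
≈ 3141.3333

3141.3333


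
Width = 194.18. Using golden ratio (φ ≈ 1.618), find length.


φ = (1 + √5) / 2 ≈ 1.618
Length = width × φ = 194.18 × 1.618 = 314.18324
≈ 314.18

314.18


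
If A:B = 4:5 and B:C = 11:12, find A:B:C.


Match B: multiply A:B by 11 → 44:55
Multiply B:C by 5 → 55:60
Combined: 44:55:60
GCD = 1
= 44:55:60

44:55:60


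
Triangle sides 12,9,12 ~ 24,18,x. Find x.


Scale factor = 24/12 = 2
Missing side = 12 × 2
= 24.0

24.0


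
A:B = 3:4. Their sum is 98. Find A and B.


Let A = 3k, B = 4k.
3k + 4k = 98
7k = 98 → k = 98/7 = 14
A = 3×14 = 42, B = 4×14 = 56
= A = 42, B = 56

A = 42, B = 56


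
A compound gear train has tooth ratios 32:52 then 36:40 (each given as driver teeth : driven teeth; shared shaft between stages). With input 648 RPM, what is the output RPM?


Stage 1: RPM_B = RPM_A × t_A/t_B = 648 × 32/52 = 20736/52 ≈ 398.77
B and C share a shaft → RPM_C = RPM_B
Stage 2: RPM_D = RPM_C × t_C/t_D = RPM_A × (t_A×t_C)/(t_B×t_D)
Overall ratio = (32×36)/(52×40) = 1152/2080
RPM_D = 648 × 1152/2080 = 746496/2080
≈ 358.89 RPM

358.89 RPM


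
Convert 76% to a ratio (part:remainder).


76% means 76 parts out of 100; remainder = 24
Part : remainder = 76:24
GCD = 4
= 19:6

19:6


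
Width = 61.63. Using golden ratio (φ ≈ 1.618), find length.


φ = (1 + √5) / 2 ≈ 1.618
Length = width × φ = 61.63 × 1.618 = 99.71734
≈ 99.72

99.72


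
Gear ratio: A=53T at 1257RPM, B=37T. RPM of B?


Gear ratio = 53:37 = 53:37
RPM_B = RPM_A × (teeth_A / teeth_B)
= 1257 × (53/37)
= 1800.6 RPM

1800.6 RPM


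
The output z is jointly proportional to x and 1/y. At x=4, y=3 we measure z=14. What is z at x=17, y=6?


z = k·x/y
Solve for k using the known point: k = z·y/x = 14×3/4 = 42/4 = 10.5000
Now evaluate at x=17, y=6:
z = k × 17 / 6 = (42 × 17) / (4 × 6) = 714/24
= 29.7500

29.7500


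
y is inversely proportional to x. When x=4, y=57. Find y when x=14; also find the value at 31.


Inverse proportion: x × y = constant
k = 4 × 57 = 228
At x=14: k/14 = 16.29
At x=31: k/31 = 7.35
= 16.29 and 7.35

16.29 and 7.35


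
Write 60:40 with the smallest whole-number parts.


GCD(60, 40) = 20
60/20 : 40/20
= 3:2

3:2


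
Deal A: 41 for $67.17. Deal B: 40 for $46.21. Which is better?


Deal A: $67.17/41 = $1.6383/unit
Deal B: $46.21/40 = $1.1553/unit
B is cheaper per unit
= Deal B

Deal B


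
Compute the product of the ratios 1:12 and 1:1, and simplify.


Compound ratio = (1×1) : (12×1)
= 1:12
GCD = 1
= 1:12

1:12


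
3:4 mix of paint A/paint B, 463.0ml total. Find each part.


Total parts = 3 + 4 = 7
paint A: 463.0 × 3/7 = 198.4ml
paint B: 463.0 × 4/7 = 264.6ml
= 198.4ml and 264.6ml

198.4ml and 264.6ml


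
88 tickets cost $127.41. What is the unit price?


Unit rate = total / quantity
= 127.41 / 88
= $1.45 per unit

$1.45 per unit


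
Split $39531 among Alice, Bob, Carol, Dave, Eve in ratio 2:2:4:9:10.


Total parts = 2 + 2 + 4 + 9 + 10 = 27
Alice: 39531 × 2/27 = 2928.22
Bob: 39531 × 2/27 = 2928.22
Carol: 39531 × 4/27 = 5856.44
Dave: 39531 × 9/27 = 13177.00
Eve: 39531 × 10/27 = 14641.11
= Alice: $2928.22, Bob: $2928.22, Carol: $5856.44, Dave: $13177.00, Eve: $14641.11

Alice: $2928.22, Bob: $2928.22, Carol: $5856.44, Dave: $13177.00, Eve: $14641.11


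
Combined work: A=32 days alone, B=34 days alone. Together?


Rate of A = 1/32 per day
Rate of B = 1/34 per day
Combined rate = 1/32 + 1/34 = 66/1088 ≈ 0.0607 per day
Days = 1 / combined rate = 1088/66
≈ 16.48 days

16.48 days


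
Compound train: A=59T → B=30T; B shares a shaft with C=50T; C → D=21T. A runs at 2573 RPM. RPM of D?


Stage 1: RPM_B = RPM_A × t_A/t_B = 2573 × 59/30 = 151807/30 ≈ 5060.23
B and C share a shaft → RPM_C = RPM_B
Stage 2: RPM_D = RPM_C × t_C/t_D = RPM_A × (t_A×t_C)/(t_B×t_D)
Overall ratio = (59×50)/(30×21) = 2950/630
RPM_D = 2573 × 2950/630 = 7590350/630
≈ 12048.17 RPM

12048.17 RPM


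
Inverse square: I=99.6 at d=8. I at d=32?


I₁d₁² = I₂d₂²
I₂ = I₁ × (d₁/d₂)²
= 99.6 × (8/32)²
= 99.6 × 64/1024
= 6374.4/1024
= 6.2250

6.2250


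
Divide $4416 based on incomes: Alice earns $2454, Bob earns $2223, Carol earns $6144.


Total income = 2454 + 2223 + 6144 = $10821
Alice: $4416 × 2454/10821 = $1001.47
Bob: $4416 × 2223/10821 = $907.20
Carol: $4416 × 6144/10821 = $2507.34
= Alice: $1001.47, Bob: $907.20, Carol: $2507.34

Alice: $1001.47, Bob: $907.20, Carol: $2507.34


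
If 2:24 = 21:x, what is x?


Cross multiply: 2 × x = 24 × 21
2x = 504
x = 504 / 2
= 252.00

252.00


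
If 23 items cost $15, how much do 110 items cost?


Direct proportion: y/x = constant
k = 15/23 ≈ 0.6522
y₂ = k × 110 = 15 × 110 / 23 = 1650/23
≈ 71.74

71.74


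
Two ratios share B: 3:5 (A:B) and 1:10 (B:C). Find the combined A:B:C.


Match B: multiply A:B by 1 → 3:5
Multiply B:C by 5 → 5:50
Combined: 3:5:50
GCD = 1
= 3:5:50

3:5:50


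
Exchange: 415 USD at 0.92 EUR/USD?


Amount × rate = 415 × 0.92
= 381.80 EUR

381.80 EUR


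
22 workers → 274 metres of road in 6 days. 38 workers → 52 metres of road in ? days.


Days ∝ work / workers, so d₂ = d₁ × (m₁/m₂) × (w₂/w₁)
Workers factor (inverse): 22/38 ≈ 0.5789
Work factor (direct): 52/274 ≈ 0.1898
d₂ = 6 × 22/38 × 52/274 = (6 × 22 × 52) / (38 × 274) = 6864/10412
≈ 0.66 days

0.66 days


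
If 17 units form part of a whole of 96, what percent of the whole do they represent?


Percentage = (part / whole) × 100
= (17 / 96) × 100
≈ 17.71%

17.71%


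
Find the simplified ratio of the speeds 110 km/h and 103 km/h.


Ratio = 110:103
GCD = 1
Simplified = 110:103
Time ratio (same distance) = 103:110
Speed ratio = 110:103

110:103


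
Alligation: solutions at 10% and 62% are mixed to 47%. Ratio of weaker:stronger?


Let x parts of 10% mix with y parts of 62%.
10x + 62y = 47(x + y)
10x + 62y = 47x + 47y
x(10 - 47) = y(47 - 62)
x/y = (62 - 47)/(47 - 10) = 15/37
Simplify: 15:37
= 15:37

15:37


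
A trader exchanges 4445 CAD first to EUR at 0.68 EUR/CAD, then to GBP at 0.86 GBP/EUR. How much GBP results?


Step 1: 4445 CAD × 0.68 = 3022.60 EUR
Step 2: 3022.60 EUR × 0.86 = 2599.44 GBP
Implied rate CAD→GBP = 0.68 × 0.86 = 0.5848
= 2599.44 GBP

2599.44 GBP


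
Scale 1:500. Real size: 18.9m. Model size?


Model size = real / scale
= 18.9 / 500
= 0.0378 m

0.0378 m


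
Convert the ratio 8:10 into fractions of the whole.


Total parts = 8 + 10 = 18
First part: 8/18 = 4/9
Second part: 10/18 = 5/9
= 4/9 and 5/9

4/9 and 5/9


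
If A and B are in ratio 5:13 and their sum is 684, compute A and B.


Let A = 5k, B = 13k.
5k + 13k = 684
18k = 684 → k = 684/18 = 38
A = 5×38 = 190, B = 13×38 = 494
= A = 190, B = 494

A = 190, B = 494


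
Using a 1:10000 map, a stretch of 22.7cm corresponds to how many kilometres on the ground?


Real distance = map distance × scale
= 22.7cm × 10000
= 227000 cm = 2270.0 m
= 2.270 km

2.270 km


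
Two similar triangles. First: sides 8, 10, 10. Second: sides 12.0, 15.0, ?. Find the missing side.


Scale factor = 12.0/8 = 1.5
Missing side = 10 × 1.5
= 15.0

15.0


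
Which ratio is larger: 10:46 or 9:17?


10/46 = 0.2174
9/17 = 0.5294
0.2174 < 0.5294, so 10:46 is less
= 9:17

9:17


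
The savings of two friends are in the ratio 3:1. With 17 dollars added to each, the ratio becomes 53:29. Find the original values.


Let A = 3k, B = 1k.
(3k + 17) / (1k + 17) = 53/29
Cross-multiply: 29(3k + 17) = 53(1k + 17)
87k + 493 = 53k + 901
87k - 53k = 901 - 493
34k = 408
k = 408/34 = 12
A = 3×12 = 36, B = 1×12 = 12
= A = 36, B = 12

A = 36, B = 12


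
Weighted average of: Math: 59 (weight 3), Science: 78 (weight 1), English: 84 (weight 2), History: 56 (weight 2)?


Numerator = 59×3 + 78×1 + 84×2 + 56×2
= 177 + 78 + 168 + 112
= 535
Total weight = 8
Weighted avg = 535/8
= 66.88

66.88


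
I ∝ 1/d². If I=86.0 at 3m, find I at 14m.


I₁d₁² = I₂d₂²
I₂ = I₁ × (d₁/d₂)²
= 86.0 × (3/14)²
= 86.0 × 9/196
= 774/196
≈ 3.9490

3.9490


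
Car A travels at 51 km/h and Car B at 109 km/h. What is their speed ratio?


Ratio = 51:109
GCD = 1
Simplified = 51:109
Time ratio (same distance) = 109:51
Speed ratio = 51:109

51:109


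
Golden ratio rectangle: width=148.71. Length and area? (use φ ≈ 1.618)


φ = (1 + √5) / 2 ≈ 1.618
Length = width × φ = 148.71 × 1.618 = 240.61278
≈ 240.61
Area = width × length = 148.71 × 240.61278 = 35781.5265138 ≈ 35781.53
= Length: 240.61, Area: 35781.53

Length: 240.61, Area: 35781.53


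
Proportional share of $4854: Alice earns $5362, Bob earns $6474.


Total income = 5362 + 6474 = $11836
Alice: $4854 × 5362/11836 = $2198.98
Bob: $4854 × 6474/11836 = $2655.02
= Alice: $2198.98, Bob: $2655.02

Alice: $2198.98, Bob: $2655.02


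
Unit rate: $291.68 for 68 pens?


Unit rate = total / quantity
= 291.68 / 68
= $4.29 per unit

$4.29 per unit


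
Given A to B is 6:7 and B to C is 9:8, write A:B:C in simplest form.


Match B: multiply A:B by 9 → 54:63
Multiply B:C by 7 → 63:56
Combined: 54:63:56
GCD = 1
= 54:63:56

54:63:56


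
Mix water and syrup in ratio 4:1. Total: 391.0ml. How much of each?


Total parts = 4 + 1 = 5
water: 391.0 × 4/5 = 312.8ml
syrup: 391.0 × 1/5 = 78.2ml
= 312.8ml and 78.2ml

312.8ml and 78.2ml


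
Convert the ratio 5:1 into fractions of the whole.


Total parts = 5 + 1 = 6
First part: 5/6 = 5/6
Second part: 1/6 = 1/6
= 5/6 and 1/6

5/6 and 1/6


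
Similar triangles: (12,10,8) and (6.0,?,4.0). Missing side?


Scale factor = 6.0/12 = 0.5
Missing side = 10 × 0.5
= 5.0

5.0


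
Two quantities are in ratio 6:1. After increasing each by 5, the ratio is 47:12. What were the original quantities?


Let A = 6k, B = 1k.
(6k + 5) / (1k + 5) = 47/12
Cross-multiply: 12(6k + 5) = 47(1k + 5)
72k + 60 = 47k + 235
72k - 47k = 235 - 60
25k = 175
k = 175/25 = 7
A = 6×7 = 42, B = 1×7 = 7
= A = 42, B = 7

A = 42, B = 7


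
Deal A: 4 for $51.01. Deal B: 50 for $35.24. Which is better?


Deal A: $51.01/4 = $12.7525/unit
Deal B: $35.24/50 = $0.7048/unit
B is cheaper per unit
= Deal B

Deal B


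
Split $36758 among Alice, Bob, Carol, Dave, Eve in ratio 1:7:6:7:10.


Total parts = 1 + 7 + 6 + 7 + 10 = 31
Alice: 36758 × 1/31 = 1185.74
Bob: 36758 × 7/31 = 8300.19
Carol: 36758 × 6/31 = 7114.45
Dave: 36758 × 7/31 = 8300.19
Eve: 36758 × 10/31 = 11857.42
= Alice: $1185.74, Bob: $8300.19, Carol: $7114.45, Dave: $8300.19, Eve: $11857.42

Alice: $1185.74, Bob: $8300.19, Carol: $7114.45, Dave: $8300.19, Eve: $11857.42


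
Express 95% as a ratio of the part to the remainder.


95% means 95 parts out of 100; remainder = 5
Part : remainder = 95:5
GCD = 5
= 19:1

19:1


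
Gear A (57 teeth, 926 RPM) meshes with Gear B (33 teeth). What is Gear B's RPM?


Gear ratio = 57:33 = 19:11
RPM_B = RPM_A × (teeth_A / teeth_B)
= 926 × (57/33)
= 1599.5 RPM

1599.5 RPM


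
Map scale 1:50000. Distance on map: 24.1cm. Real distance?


Real distance = map distance × scale
= 24.1cm × 50000
= 1205000 cm = 12050.0 m
= 12.050 km

12.050 km


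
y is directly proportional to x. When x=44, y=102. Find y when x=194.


Direct proportion: y/x = constant
k = 102/44 ≈ 2.3182
y₂ = k × 194 = 102 × 194 / 44 = 19788/44
≈ 449.73

449.73


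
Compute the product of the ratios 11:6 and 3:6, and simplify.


Compound ratio = (11×3) : (6×6)
= 33:36
GCD = 3
= 11:12

11:12


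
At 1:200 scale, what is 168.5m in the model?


Model size = real / scale
= 168.5 / 200
= 0.8425 m

0.8425 m


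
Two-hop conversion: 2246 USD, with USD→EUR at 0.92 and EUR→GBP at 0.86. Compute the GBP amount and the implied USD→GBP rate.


Step 1: 2246 USD × 0.92 = 2066.32 EUR
Step 2: 2066.32 EUR × 0.86 = 1777.04 GBP
Implied rate USD→GBP = 0.92 × 0.86 = 0.7912
= 1777.04 GBP; implied rate 0.7912 GBP/USD

1777.04 GBP; implied rate 0.7912 GBP/USD


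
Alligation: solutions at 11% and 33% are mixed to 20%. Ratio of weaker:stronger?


Let x parts of 11% mix with y parts of 33%.
11x + 33y = 20(x + y)
11x + 33y = 20x + 20y
x(11 - 20) = y(20 - 33)
x/y = (33 - 20)/(20 - 11) = 13/9
Simplify: 13:9
= 13:9

13:9


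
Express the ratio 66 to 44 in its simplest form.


GCD(66, 44) = 22
66/22 : 44/22
= 3:2

3:2


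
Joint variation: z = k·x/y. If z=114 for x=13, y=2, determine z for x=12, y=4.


z = k·x/y
Solve for k using the known point: k = z·y/x = 114×2/13 = 228/13 ≈ 17.5385
Now evaluate at x=12, y=4:
z = k × 12 / 4 = (228 × 12) / (13 × 4) = 2736/52
≈ 52.6154

52.6154


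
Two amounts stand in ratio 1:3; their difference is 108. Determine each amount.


Let A = 1k, B = 3k.
3k - 1k = 108
2k = 108 → k = 108/2 = 54
A = 1×54 = 54, B = 3×54 = 162
= A = 54, B = 162

A = 54, B = 162


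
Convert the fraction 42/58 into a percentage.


Percentage = (part / whole) × 100
= (42 / 58) × 100
≈ 72.41%

72.41%


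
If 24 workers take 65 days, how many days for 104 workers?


Inverse proportion: x × y = constant
k = 24 × 65 = 1560
y₂ = k / 104 = 1560 / 104
= 15.00

15.00


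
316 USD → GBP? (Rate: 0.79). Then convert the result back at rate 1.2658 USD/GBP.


Amount × rate = 316 × 0.79 = 249.64 GBP
Round-trip: 249.64 × 1.2658 = 315.99 USD
= 249.64 GBP, then 315.99 USD

249.64 GBP, then 315.99 USD


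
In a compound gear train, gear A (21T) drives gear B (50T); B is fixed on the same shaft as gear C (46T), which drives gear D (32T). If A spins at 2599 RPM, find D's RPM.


Stage 1: RPM_B = RPM_A × t_A/t_B = 2599 × 21/50 = 54579/50 = 1091.58
B and C share a shaft → RPM_C = RPM_B
Stage 2: RPM_D = RPM_C × t_C/t_D = RPM_A × (t_A×t_C)/(t_B×t_D)
Overall ratio = (21×46)/(50×32) = 966/1600
RPM_D = 2599 × 966/1600 = 2510634/1600
≈ 1569.15 RPM

1569.15 RPM


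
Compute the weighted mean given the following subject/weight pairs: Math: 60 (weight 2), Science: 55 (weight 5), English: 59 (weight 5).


Numerator = 60×2 + 55×5 + 59×5
= 120 + 275 + 295
= 690
Total weight = 12
Weighted avg = 690/12
= 57.50

57.50


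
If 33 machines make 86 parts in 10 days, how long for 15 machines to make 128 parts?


Days ∝ work / workers, so d₂ = d₁ × (m₁/m₂) × (w₂/w₁)
Workers factor (inverse): 33/15 = 2.2000
Work factor (direct): 128/86 ≈ 1.4884
d₂ = 10 × 33/15 × 128/86 = (10 × 33 × 128) / (15 × 86) = 42240/1290
≈ 32.74 days

32.74 days


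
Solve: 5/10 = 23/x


Cross multiply: 5 × x = 10 × 23
5x = 230
x = 230 / 5
= 46.00

46.00


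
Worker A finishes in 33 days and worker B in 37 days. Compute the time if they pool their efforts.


Rate of A = 1/33 per day
Rate of B = 1/37 per day
Combined rate = 1/33 + 1/37 = 70/1221 ≈ 0.0573 per day
Days = 1 / combined rate = 1221/70
≈ 17.44 days

17.44 days


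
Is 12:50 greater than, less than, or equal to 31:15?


12/50 = 0.2400
31/15 = 2.0667
0.2400 < 2.0667, so 12:50 is less
= less than

less than


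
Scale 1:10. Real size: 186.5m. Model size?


Model size = real / scale
= 186.5 / 10
= 18.6500 m

18.6500 m


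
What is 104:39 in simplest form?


GCD(104, 39) = 13
104/13 : 39/13
= 8:3

8:3


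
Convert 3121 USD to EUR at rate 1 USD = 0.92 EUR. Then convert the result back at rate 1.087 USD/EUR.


Amount × rate = 3121 × 0.92 = 2871.32 EUR
Round-trip: 2871.32 × 1.087 = 3121.12 USD
= 2871.32 EUR, then 3121.12 USD

2871.32 EUR, then 3121.12 USD


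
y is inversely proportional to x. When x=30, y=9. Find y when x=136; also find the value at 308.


Inverse proportion: x × y = constant
k = 30 × 9 = 270
At x=136: k/136 = 1.99
At x=308: k/308 = 0.88
= 1.99 and 0.88

1.99 and 0.88


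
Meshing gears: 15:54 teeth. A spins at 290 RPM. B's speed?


Gear ratio = 15:54 = 5:18
RPM_B = RPM_A × (teeth_A / teeth_B)
= 290 × (15/54)
= 80.6 RPM

80.6 RPM


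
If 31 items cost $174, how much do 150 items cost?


Direct proportion: y/x = constant
k = 174/31 ≈ 5.6129
y₂ = k × 150 = 174 × 150 / 31 = 26100/31
≈ 841.94

841.94


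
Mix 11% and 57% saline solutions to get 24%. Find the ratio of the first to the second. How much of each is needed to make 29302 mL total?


Let x parts of 11% mix with y parts of 57%.
11x + 57y = 24(x + y)
11x + 57y = 24x + 24y
x(11 - 24) = y(24 - 57)
x/y = (57 - 24)/(24 - 11) = 33/13
Simplify: 33:13
Total parts = 46; one part = 29302/46 = 637.00 mL
11% solution: 33×637.00 = 21021.00 mL
57% solution: 13×637.00 = 8281.00 mL
= ratio 33:13; 21021.00 mL and 8281.00 mL

ratio 33:13; 21021.00 mL and 8281.00 mL


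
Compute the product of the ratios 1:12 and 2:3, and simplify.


Compound ratio = (1×2) : (12×3)
= 2:36
GCD = 2
= 1:18

1:18


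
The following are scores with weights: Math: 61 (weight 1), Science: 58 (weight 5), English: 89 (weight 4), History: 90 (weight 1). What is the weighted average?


Numerator = 61×1 + 58×5 + 89×4 + 90×1
= 61 + 290 + 356 + 90
= 797
Total weight = 11
Weighted avg = 797/11
= 72.45

72.45


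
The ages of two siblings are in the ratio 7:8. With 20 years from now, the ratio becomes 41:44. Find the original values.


Let A = 7k, B = 8k.
(7k + 20) / (8k + 20) = 41/44
Cross-multiply: 44(7k + 20) = 41(8k + 20)
308k + 880 = 328k + 820
308k - 328k = 820 - 880
-20k = -60
k = -60/-20 = 3
A = 7×3 = 21, B = 8×3 = 24
= A = 21, B = 24

A = 21, B = 24


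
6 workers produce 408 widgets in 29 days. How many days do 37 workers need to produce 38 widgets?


Days ∝ work / workers, so d₂ = d₁ × (m₁/m₂) × (w₂/w₁)
Workers factor (inverse): 6/37 ≈ 0.1622
Work factor (direct): 38/408 ≈ 0.0931
d₂ = 29 × 6/37 × 38/408 = (29 × 6 × 38) / (37 × 408) = 6612/15096
≈ 0.44 days

0.44 days


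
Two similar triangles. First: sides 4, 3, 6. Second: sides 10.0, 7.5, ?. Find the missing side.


Scale factor = 10.0/4 = 2.5
Missing side = 6 × 2.5
= 15.0

15.0


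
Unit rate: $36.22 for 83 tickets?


Unit rate = total / quantity
= 36.22 / 83
= $0.44 per unit

$0.44 per unit


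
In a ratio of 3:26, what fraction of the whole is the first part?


Total parts = 3 + 26 = 29
First part: 3/29 = 3/29
= 3/29

3/29


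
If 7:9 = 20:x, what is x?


Cross multiply: 7 × x = 9 × 20
7x = 180
x = 180 / 7
= 25.71

25.71


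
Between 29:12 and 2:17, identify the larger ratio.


29/12 = 2.4167
2/17 = 0.1176
2.4167 > 0.1176, so 29:12 is greater
= 29:12

29:12


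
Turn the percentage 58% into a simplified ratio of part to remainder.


58% means 58 parts out of 100; remainder = 42
Part : remainder = 58:42
GCD = 2
= 29:21

29:21


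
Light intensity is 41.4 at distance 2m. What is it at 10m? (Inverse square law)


I₁d₁² = I₂d₂²
I₂ = I₁ × (d₁/d₂)²
= 41.4 × (2/10)²
= 41.4 × 4/100
= 165.6/100
= 1.6560

1.6560


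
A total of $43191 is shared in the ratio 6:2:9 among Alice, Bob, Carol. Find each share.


Total parts = 6 + 2 + 9 = 17
Alice: 43191 × 6/17 = 15243.88
Bob: 43191 × 2/17 = 5081.29
Carol: 43191 × 9/17 = 22865.82
= Alice: $15243.88, Bob: $5081.29, Carol: $22865.82

Alice: $15243.88, Bob: $5081.29, Carol: $22865.82


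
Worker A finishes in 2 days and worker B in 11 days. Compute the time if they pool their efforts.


Rate of A = 1/2 per day
Rate of B = 1/11 per day
Combined rate = 1/2 + 1/11 = 13/22 ≈ 0.5909 per day
Days = 1 / combined rate = 22/13
≈ 1.69 days

1.69 days


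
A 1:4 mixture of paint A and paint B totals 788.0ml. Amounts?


Total parts = 1 + 4 = 5
paint A: 788.0 × 1/5 = 157.6ml
paint B: 788.0 × 4/5 = 630.4ml
= 157.6ml and 630.4ml

157.6ml and 630.4ml


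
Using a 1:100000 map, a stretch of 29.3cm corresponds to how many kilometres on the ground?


Real distance = map distance × scale
= 29.3cm × 100000
= 2930000 cm = 29300.0 m
= 29.300 km

29.300 km


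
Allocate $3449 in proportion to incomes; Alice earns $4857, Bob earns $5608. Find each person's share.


Total income = 4857 + 5608 = $10465
Alice: $3449 × 4857/10465 = $1600.74
Bob: $3449 × 5608/10465 = $1848.26
= Alice: $1600.74, Bob: $1848.26

Alice: $1600.74, Bob: $1848.26


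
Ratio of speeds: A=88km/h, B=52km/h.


Ratio = 88:52
GCD = 4
Simplified = 22:13
Time ratio (same distance) = 13:22
Speed ratio = 22:13

22:13


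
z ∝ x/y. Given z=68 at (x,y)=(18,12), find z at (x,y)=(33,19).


z = k·x/y
Solve for k using the known point: k = z·y/x = 68×12/18 = 816/18 ≈ 45.3333
Now evaluate at x=33, y=19:
z = k × 33 / 19 = (816 × 33) / (18 × 19) = 26928/342
≈ 78.7368

78.7368


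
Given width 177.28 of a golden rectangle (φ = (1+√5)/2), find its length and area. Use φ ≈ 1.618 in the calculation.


φ = (1 + √5) / 2 ≈ 1.618
Length = width × φ = 177.28 × 1.618 = 286.83904
≈ 286.84
Area = width × length = 177.28 × 286.83904 = 50850.8250112 ≈ 50850.83
= Length: 286.84, Area: 50850.83

Length: 286.84, Area: 50850.83


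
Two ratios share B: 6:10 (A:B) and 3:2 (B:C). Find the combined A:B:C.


Match B: multiply A:B by 3 → 18:30
Multiply B:C by 10 → 30:20
Combined: 18:30:20
GCD = 2
= 9:15:10

9:15:10


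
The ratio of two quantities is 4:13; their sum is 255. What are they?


Let A = 4k, B = 13k.
4k + 13k = 255
17k = 255 → k = 255/17 = 15
A = 4×15 = 60, B = 13×15 = 195
= A = 60, B = 195

A = 60, B = 195


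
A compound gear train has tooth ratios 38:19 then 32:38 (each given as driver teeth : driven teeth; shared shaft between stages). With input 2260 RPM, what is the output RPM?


Stage 1: RPM_B = RPM_A × t_A/t_B = 2260 × 38/19 = 85880/19 = 4520.00
B and C share a shaft → RPM_C = RPM_B
Stage 2: RPM_D = RPM_C × t_C/t_D = RPM_A × (t_A×t_C)/(t_B×t_D)
Overall ratio = (38×32)/(19×38) = 1216/722
RPM_D = 2260 × 1216/722 = 2748160/722
≈ 3806.32 RPM

3806.32 RPM


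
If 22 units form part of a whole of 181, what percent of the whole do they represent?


Percentage = (part / whole) × 100
= (22 / 181) × 100
≈ 12.15%

12.15%


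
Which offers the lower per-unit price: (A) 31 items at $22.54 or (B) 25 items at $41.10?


Deal A: $22.54/31 = $0.7271/unit
Deal B: $41.10/25 = $1.6440/unit
A is cheaper per unit
= Deal A

Deal A


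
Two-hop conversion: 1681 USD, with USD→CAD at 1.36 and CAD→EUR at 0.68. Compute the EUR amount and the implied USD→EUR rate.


Step 1: 1681 USD × 1.36 = 2286.16 CAD
Step 2: 2286.16 CAD × 0.68 = 1554.59 EUR
Implied rate USD→EUR = 1.36 × 0.68 = 0.9248
= 1554.59 EUR; implied rate 0.9248 EUR/USD

1554.59 EUR; implied rate 0.9248 EUR/USD


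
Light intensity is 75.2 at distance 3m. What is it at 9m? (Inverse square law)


I₁d₁² = I₂d₂²
I₂ = I₁ × (d₁/d₂)²
= 75.2 × (3/9)²
= 75.2 × 9/81
= 676.8/81
≈ 8.3556

8.3556


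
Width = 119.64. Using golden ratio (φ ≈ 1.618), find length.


φ = (1 + √5) / 2 ≈ 1.618
Length = width × φ = 119.64 × 1.618 = 193.57752
≈ 193.58

193.58


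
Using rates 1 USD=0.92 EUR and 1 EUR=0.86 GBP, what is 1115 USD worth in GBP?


Step 1: 1115 USD × 0.92 = 1025.80 EUR
Step 2: 1025.80 EUR × 0.86 = 882.19 GBP
Implied rate USD→GBP = 0.92 × 0.86 = 0.7912
= 882.19 GBP

882.19 GBP


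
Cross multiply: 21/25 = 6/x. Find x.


Cross multiply: 21 × x = 25 × 6
21x = 150
x = 150 / 21
= 7.14

7.14


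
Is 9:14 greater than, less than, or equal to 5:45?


9/14 = 0.6429
5/45 = 0.1111
0.6429 > 0.1111, so 9:14 is greater
= greater than

greater than


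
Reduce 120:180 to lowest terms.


GCD(120, 180) = 60
120/60 : 180/60
= 2:3

2:3


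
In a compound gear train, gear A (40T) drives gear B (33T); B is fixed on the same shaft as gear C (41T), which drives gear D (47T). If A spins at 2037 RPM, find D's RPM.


Stage 1: RPM_B = RPM_A × t_A/t_B = 2037 × 40/33 = 81480/33 ≈ 2469.09
B and C share a shaft → RPM_C = RPM_B
Stage 2: RPM_D = RPM_C × t_C/t_D = RPM_A × (t_A×t_C)/(t_B×t_D)
Overall ratio = (40×41)/(33×47) = 1640/1551
RPM_D = 2037 × 1640/1551 = 3340680/1551
≈ 2153.89 RPM

2153.89 RPM


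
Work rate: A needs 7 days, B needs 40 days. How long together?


Rate of A = 1/7 per day
Rate of B = 1/40 per day
Combined rate = 1/7 + 1/40 = 47/280 ≈ 0.1679 per day
Days = 1 / combined rate = 280/47
≈ 5.96 days

5.96 days


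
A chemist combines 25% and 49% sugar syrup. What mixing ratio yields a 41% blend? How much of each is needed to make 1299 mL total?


Let x parts of 25% mix with y parts of 49%.
25x + 49y = 41(x + y)
25x + 49y = 41x + 41y
x(25 - 41) = y(41 - 49)
x/y = (49 - 41)/(41 - 25) = 8/16
Simplify: 1:2
Total parts = 3; one part = 1299/3 = 433.00 mL
25% solution: 1×433.00 = 433.00 mL
49% solution: 2×433.00 = 866.00 mL
= ratio 1:2; 433.00 mL and 866.00 mL

ratio 1:2; 433.00 mL and 866.00 mL


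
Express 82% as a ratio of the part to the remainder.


82% means 82 parts out of 100; remainder = 18
Part : remainder = 82:18
GCD = 2
= 41:9

41:9


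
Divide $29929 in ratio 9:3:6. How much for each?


Total parts = 9 + 3 + 6 = 18
Part 1: 29929 × 9/18 = 14964.50
Part 2: 29929 × 3/18 = 4988.17
Part 3: 29929 × 6/18 = 9976.33
= Part 1: $14964.50, Part 2: $4988.17, Part 3: $9976.33

Part 1: $14964.50, Part 2: $4988.17, Part 3: $9976.33


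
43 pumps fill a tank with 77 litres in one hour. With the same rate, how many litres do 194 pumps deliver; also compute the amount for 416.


Direct proportion: y/x = constant
k = 77/43 ≈ 1.7907
y at x=194: k × 194 = 77 × 194 / 43 = 14938/43 ≈ 347.40
y at x=416: k × 416 = 77 × 416 / 43 = 32032/43 ≈ 744.93
= 347.40 and 744.93

347.40 and 744.93


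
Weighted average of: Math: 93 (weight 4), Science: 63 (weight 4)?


Numerator = 93×4 + 63×4
= 372 + 252
= 624
Total weight = 8
Weighted avg = 624/8
= 78.00

78.00


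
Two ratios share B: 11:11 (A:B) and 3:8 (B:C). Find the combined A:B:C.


Match B: multiply A:B by 3 → 33:33
Multiply B:C by 11 → 33:88
Combined: 33:33:88
GCD = 11
= 3:3:8

3:3:8


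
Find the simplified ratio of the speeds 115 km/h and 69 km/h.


Ratio = 115:69
GCD = 23
Simplified = 5:3
Time ratio (same distance) = 3:5
Speed ratio = 5:3

5:3


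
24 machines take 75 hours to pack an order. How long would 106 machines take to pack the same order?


Inverse proportion: x × y = constant
k = 24 × 75 = 1800
y₂ = k / 106 = 1800 / 106
= 16.98

16.98


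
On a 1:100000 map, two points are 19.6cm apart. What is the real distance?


Real distance = map distance × scale
= 19.6cm × 100000
= 1960000 cm = 19600.0 m
= 19.600 km

19.600 km


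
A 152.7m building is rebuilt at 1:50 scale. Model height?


Model size = real / scale
= 152.7 / 50
= 3.0540 m

3.0540 m


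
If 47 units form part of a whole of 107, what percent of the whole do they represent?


Percentage = (part / whole) × 100
= (47 / 107) × 100
≈ 43.93%

43.93%


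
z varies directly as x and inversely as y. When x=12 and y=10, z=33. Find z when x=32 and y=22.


z = k·x/y
Solve for k using the known point: k = z·y/x = 33×10/12 = 330/12 = 27.5000
Now evaluate at x=32, y=22:
z = k × 32 / 22 = (330 × 32) / (12 × 22) = 10560/264
= 40.0000

40.0000


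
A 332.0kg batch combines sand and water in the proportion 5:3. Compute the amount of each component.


Total parts = 5 + 3 = 8
sand: 332.0 × 5/8 = 207.5kg
water: 332.0 × 3/8 = 124.5kg
= 207.5kg and 124.5kg

207.5kg and 124.5kg


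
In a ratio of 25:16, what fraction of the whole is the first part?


Total parts = 25 + 16 = 41
First part: 25/41 = 25/41
= 25/41

25/41


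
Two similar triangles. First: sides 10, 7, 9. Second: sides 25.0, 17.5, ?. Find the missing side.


Scale factor = 25.0/10 = 2.5
Missing side = 9 × 2.5
= 22.5

22.5


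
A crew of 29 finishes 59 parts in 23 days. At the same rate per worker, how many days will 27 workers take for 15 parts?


Days ∝ work / workers, so d₂ = d₁ × (m₁/m₂) × (w₂/w₁)
Workers factor (inverse): 29/27 ≈ 1.0741
Work factor (direct): 15/59 ≈ 0.2542
d₂ = 23 × 29/27 × 15/59 = (23 × 29 × 15) / (27 × 59) = 10005/1593
≈ 6.28 days

6.28 days


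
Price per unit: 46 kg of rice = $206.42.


Unit rate = total / quantity
= 206.42 / 46
= $4.49 per unit

$4.49 per unit


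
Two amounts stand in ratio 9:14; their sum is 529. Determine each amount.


Let A = 9k, B = 14k.
9k + 14k = 529
23k = 529 → k = 529/23 = 23
A = 9×23 = 207, B = 14×23 = 322
= A = 207, B = 322

A = 207, B = 322


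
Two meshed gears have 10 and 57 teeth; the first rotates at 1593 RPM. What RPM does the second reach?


Gear ratio = 10:57 = 10:57
RPM_B = RPM_A × (teeth_A / teeth_B)
= 1593 × (10/57)
= 279.5 RPM

279.5 RPM
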